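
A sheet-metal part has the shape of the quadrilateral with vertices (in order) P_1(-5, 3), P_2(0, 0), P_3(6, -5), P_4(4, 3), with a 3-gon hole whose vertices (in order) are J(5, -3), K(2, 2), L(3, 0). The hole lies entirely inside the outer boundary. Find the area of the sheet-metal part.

32

Outer boundary:
Σ = (0) + (0) + (38) + (27) = 65
Area = |Σ|/2 = 32.5.
Hole:
Apply the surveyor's formula: 2A = Σ (x_i·y_{i+1} − x_{i+1}·y_i), indices taken mod 3.
Cross-terms: 16, -6, -9  ⇒  Σ = 1
Area = |Σ|/2 = 0.5.
Net area = 32.5 − 0.5 = 32.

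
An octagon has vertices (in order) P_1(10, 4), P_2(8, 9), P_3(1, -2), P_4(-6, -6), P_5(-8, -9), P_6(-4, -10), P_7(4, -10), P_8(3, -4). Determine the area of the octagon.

Apply the surveyor's formula: 2A = Σ (x_i·y_{i+1} − x_{i+1}·y_i), indices taken mod 8.
Σ = (58) + (-25) + (-18) + (6) + (44) + (80) + (14) + (52) = 211
Area = |Σ|/2 = 105.5.

105.5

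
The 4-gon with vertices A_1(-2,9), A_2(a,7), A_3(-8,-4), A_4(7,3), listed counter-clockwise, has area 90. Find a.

The doubled signed area Σ (x_i y_{i+1} − x_{i+1} y_i) is linear in a.
With a=0 it equals 115; the coefficient of a is -13 (from the two edges through A_2).
So -13·a + 115 = 2·90 = 180 ⇒ a = -5.

-5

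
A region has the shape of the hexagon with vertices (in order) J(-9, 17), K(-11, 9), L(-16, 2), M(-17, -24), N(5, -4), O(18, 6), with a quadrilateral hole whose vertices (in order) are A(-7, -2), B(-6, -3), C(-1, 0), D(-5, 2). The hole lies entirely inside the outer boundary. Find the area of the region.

Outer boundary:
Apply the shoelace formula: 2A = Σ (x_i·y_{i+1} − x_{i+1}·y_i), indices taken mod 6.
Σ = (106) + (122) + (418) + (188) + (102) + (360) = 1296
Area = |Σ|/2 = 648.
Hole:
Apply the shoelace (surveyor's) formula: 2A = Σ (x_i·y_{i+1} − x_{i+1}·y_i), indices taken mod 4.
Σ = (9) + (-3) + (-2) + (24) = 28
Area = |Σ|/2 = 14.
Net area = 648 − 14 = 634.

634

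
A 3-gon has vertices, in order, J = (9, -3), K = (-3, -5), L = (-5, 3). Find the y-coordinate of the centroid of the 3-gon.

-5/3

Apply the shoelace (surveyor's) formula. First the cross-terms c_i = x_i·y_{i+1} − x_{i+1}·y_i:
  -54, -34, -12  ⇒  2A = -100, A = -50.
Then Σ (y_i + y_{i+1})·c_i = 500, so ȳ = 500 / (6·(-50)) = -5/3.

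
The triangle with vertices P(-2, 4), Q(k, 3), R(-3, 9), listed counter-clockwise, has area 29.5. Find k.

10

The doubled signed area Σ (x_i y_{i+1} − x_{i+1} y_i) is linear in k.
With k=0 it equals 9; the coefficient of k is 5 (from the two edges through Q).
So 5·k + 9 = 2·29.5 = 59 ⇒ k = 10.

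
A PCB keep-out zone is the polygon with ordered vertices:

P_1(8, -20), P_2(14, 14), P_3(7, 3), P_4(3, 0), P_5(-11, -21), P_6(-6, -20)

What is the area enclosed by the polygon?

Apply the surveyor's formula: 2A = Σ (x_i·y_{i+1} − x_{i+1}·y_i), indices taken mod 6.
Σ = (392) + (-56) + (-9) + (-63) + (94) + (280) = 638
Area = |Σ|/2 = 319.

319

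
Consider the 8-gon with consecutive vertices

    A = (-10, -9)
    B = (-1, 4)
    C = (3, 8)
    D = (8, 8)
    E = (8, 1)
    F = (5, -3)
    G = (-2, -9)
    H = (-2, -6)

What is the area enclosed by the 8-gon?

146.5

Apply the surveyor's formula: 2A = Σ (x_i·y_{i+1} − x_{i+1}·y_i), indices taken mod 8.
Σ = (-49) + (-20) + (-40) + (-56) + (-29) + (-51) + (-6) + (-42) = -293
Area = |Σ|/2 = 146.5.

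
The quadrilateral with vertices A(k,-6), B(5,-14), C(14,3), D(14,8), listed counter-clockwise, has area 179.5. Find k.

-6

Write out the shoelace sum; only the two edges meeting at A involve k:
2·Area = [(14·(-6) − k·8) + (k·(-14) − 5·(-6))] + 281
       = -22·k + 227 = 359
⇒ k = -6.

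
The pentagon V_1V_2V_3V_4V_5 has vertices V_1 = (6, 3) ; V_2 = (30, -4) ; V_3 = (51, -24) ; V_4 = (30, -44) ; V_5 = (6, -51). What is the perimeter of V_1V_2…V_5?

162

|V_1V_2| = √((24)² + (-7)²) = √625 = 25
|V_2V_3| = √((21)² + (-20)²) = √841 = 29
|V_3V_4| = √((-21)² + (-20)²) = √841 = 29
|V_4V_5| = √((-24)² + (-7)²) = √625 = 25
|V_5V_1| = √((0)² + (54)²) = √2916 = 54
Perimeter = 25 + 29 + 29 + 25 + 54 = 162.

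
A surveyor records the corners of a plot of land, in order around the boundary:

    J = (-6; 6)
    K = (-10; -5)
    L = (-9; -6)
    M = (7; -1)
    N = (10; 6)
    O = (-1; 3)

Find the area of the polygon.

Σ = (90) + (15) + (51) + (52) + (36) + (12) = 256
Area = |Σ|/2 = 128.

128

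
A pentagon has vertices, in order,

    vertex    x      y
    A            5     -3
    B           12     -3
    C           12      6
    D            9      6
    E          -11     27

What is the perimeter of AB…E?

|AB| = √((7)² + (0)²) = √49 = 7
|BC| = √((0)² + (9)²) = √81 = 9
|CD| = √((-3)² + (0)²) = √9 = 3
|DE| = √((-20)² + (21)²) = √841 = 29
|EA| = √((16)² + (-30)²) = √1156 = 34
Perimeter = 7 + 9 + 3 + 29 + 34 = 82.

82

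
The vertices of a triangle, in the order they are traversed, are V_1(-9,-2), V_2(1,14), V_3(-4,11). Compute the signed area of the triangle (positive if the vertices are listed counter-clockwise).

25

Apply the shoelace (surveyor's) formula: 2A = Σ (x_i·y_{i+1} − x_{i+1}·y_i), indices taken mod 3.
Σ = (-124) + (67) + (107) = 50
Signed area = Σ/2 = 25 (positive ⇒ counter-clockwise traversal).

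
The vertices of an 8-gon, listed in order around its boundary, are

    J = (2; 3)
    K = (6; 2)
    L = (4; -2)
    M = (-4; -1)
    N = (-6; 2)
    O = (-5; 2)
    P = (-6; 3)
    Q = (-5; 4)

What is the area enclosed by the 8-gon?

48.5

Σ = (-14) + (-20) + (-12) + (-14) + (-2) + (-3) + (-9) + (-23) = -97
Area = |Σ|/2 = 48.5.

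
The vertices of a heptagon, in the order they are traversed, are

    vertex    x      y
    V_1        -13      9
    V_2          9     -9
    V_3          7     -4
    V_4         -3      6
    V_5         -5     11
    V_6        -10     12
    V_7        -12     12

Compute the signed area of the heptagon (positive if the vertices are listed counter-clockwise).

Apply the surveyor's formula: 2A = Σ (x_i·y_{i+1} − x_{i+1}·y_i), indices taken mod 7.
Σ = (36) + (27) + (30) + (-3) + (50) + (24) + (48) = 212
Signed area = Σ/2 = 106 (positive ⇒ counter-clockwise traversal).

106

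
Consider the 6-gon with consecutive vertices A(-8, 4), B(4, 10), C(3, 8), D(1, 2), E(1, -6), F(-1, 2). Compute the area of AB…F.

Apply Gauss's area formula: 2A = Σ (x_i·y_{i+1} − x_{i+1}·y_i), indices taken mod 6.
Σ = (-96) + (2) + (-2) + (-8) + (-4) + (12) = -96
Area = |Σ|/2 = 48.

48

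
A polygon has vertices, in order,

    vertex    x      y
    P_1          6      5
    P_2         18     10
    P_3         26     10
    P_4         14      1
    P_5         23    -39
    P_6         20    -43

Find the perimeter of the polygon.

132

|P_1P_2| = √((12)² + (5)²) = √169 = 13
|P_2P_3| = √((8)² + (0)²) = √64 = 8
|P_3P_4| = √((-12)² + (-9)²) = √225 = 15
|P_4P_5| = √((9)² + (-40)²) = √1681 = 41
|P_5P_6| = √((-3)² + (-4)²) = √25 = 5
|P_6P_1| = √((-14)² + (48)²) = √2500 = 50
Perimeter = 13 + 8 + 15 + 41 + 5 + 50 = 132.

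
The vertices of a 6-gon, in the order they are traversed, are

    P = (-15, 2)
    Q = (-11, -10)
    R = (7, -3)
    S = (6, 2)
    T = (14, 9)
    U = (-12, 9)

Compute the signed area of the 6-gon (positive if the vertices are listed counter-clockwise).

Apply the shoelace (surveyor's) formula: 2A = Σ (x_i·y_{i+1} − x_{i+1}·y_i), indices taken mod 6.
Cross-terms: 172, 103, 32, 26, 234, 111  ⇒  Σ = 678
Signed area = Σ/2 = 339 (positive ⇒ counter-clockwise traversal).

339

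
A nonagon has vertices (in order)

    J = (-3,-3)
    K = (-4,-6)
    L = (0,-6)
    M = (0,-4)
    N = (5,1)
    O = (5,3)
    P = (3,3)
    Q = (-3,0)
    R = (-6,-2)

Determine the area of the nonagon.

Apply the shoelace (surveyor's) formula: 2A = Σ (x_i·y_{i+1} − x_{i+1}·y_i), indices taken mod 9.
Cross-terms: 6, 24, 0, 20, 10, 6, 9, 6, 12  ⇒  Σ = 93
Area = |Σ|/2 = 46.5.

46.5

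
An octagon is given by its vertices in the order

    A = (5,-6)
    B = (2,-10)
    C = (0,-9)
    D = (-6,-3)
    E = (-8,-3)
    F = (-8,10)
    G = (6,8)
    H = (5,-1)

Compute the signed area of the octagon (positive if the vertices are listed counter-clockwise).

Cross-terms: -38, -18, -54, -6, -104, -124, -46, -25  ⇒  Σ = -415
Signed area = Σ/2 = -207.5 (negative ⇒ clockwise traversal).

-207.5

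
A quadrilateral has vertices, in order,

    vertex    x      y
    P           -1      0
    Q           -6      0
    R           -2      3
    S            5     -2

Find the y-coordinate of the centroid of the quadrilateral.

Apply the shoelace (surveyor's) formula. First the cross-terms c_i = x_i·y_{i+1} − x_{i+1}·y_i:
  0, -18, -11, -2  ⇒  2A = -31, A = -15.5.
Then Σ (y_i + y_{i+1})·c_i = -61, so ȳ = -61 / (6·(-15.5)) = 61/93.

61/93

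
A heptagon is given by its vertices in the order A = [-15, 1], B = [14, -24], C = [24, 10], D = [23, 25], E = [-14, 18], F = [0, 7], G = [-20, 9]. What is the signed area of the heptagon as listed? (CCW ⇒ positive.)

1176.5

Σ = (346) + (716) + (370) + (764) + (-98) + (140) + (115) = 2353
Signed area = Σ/2 = 1176.5 (positive ⇒ counter-clockwise traversal).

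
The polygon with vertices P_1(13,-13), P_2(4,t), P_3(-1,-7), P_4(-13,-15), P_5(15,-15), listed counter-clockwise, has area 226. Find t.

6

The doubled signed area Σ (x_i y_{i+1} − x_{i+1} y_i) is linear in t.
With t=0 it equals 368; the coefficient of t is 14 (from the two edges through P_2).
So 14·t + 368 = 2·226 = 452 ⇒ t = 6.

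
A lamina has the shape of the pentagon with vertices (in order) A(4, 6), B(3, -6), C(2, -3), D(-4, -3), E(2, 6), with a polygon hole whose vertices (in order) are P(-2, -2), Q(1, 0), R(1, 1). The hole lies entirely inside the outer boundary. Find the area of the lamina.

42

Outer boundary:
Apply Gauss's area formula: 2A = Σ (x_i·y_{i+1} − x_{i+1}·y_i), indices taken mod 5.
Cross-terms: -42, 3, -18, -18, -12  ⇒  Σ = -87
Area = |Σ|/2 = 43.5.
Hole:
Apply the shoelace (surveyor's) formula: 2A = Σ (x_i·y_{i+1} − x_{i+1}·y_i), indices taken mod 3.
P→Q: (-2)(0) − (1)(-2) = 2
Q→R: (1)(1) − (1)(0) = 1
R→P: (1)(-2) − (-2)(1) = 0
Σ = 3
Area = |Σ|/2 = 1.5.
Net area = 43.5 − 1.5 = 42.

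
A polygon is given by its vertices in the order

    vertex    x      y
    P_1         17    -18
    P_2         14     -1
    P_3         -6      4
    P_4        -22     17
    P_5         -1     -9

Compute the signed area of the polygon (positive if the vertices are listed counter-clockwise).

328.5

Apply Gauss's area formula: 2A = Σ (x_i·y_{i+1} − x_{i+1}·y_i), indices taken mod 5.
Cross-terms: 235, 50, -14, 215, 171  ⇒  Σ = 657
Signed area = Σ/2 = 328.5 (positive ⇒ counter-clockwise traversal).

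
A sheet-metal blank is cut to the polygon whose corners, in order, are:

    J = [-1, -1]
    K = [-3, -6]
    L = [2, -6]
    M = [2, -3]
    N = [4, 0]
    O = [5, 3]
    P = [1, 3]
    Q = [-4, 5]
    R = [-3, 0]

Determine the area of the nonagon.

55

J→K: (-1)(-6) − (-3)(-1) = 3
K→L: (-3)(-6) − (2)(-6) = 30
L→M: (2)(-3) − (2)(-6) = 6
M→N: (2)(0) − (4)(-3) = 12
N→O: (4)(3) − (5)(0) = 12
O→P: (5)(3) − (1)(3) = 12
P→Q: (1)(5) − (-4)(3) = 17
Q→R: (-4)(0) − (-3)(5) = 15
R→J: (-3)(-1) − (-1)(0) = 3
Σ = 110
Area = |Σ|/2 = 55.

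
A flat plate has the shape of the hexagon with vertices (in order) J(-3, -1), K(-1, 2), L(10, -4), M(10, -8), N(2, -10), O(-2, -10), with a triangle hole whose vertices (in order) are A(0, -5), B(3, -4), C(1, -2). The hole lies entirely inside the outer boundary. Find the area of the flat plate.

Outer boundary:
Σ = (-7) + (-16) + (-40) + (-84) + (-40) + (-28) = -215
Area = |Σ|/2 = 107.5.
Hole:
Apply the shoelace (surveyor's) formula: 2A = Σ (x_i·y_{i+1} − x_{i+1}·y_i), indices taken mod 3.
Cross-terms: 15, -2, -5  ⇒  Σ = 8
Area = |Σ|/2 = 4.
Net area = 107.5 − 4 = 103.5.

103.5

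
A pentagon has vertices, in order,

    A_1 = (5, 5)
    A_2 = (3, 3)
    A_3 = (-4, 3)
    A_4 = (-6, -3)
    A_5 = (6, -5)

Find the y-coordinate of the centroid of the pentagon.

-43/77

Apply the shoelace (surveyor's) formula. First the cross-terms c_i = x_i·y_{i+1} − x_{i+1}·y_i:
  0, 21, 30, 48, 55  ⇒  2A = 154, A = 77.
Then Σ (y_i + y_{i+1})·c_i = -258, so ȳ = -258 / (6·77) = -43/77.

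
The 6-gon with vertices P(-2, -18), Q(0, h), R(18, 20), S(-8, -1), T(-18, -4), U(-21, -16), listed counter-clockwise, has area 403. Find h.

Write out the shoelace sum; only the two edges meeting at Q involve h:
2·Area = [((-2)·h − 0·(-18)) + (0·20 − 18·h)] + 706
       = -20·h + 706 = 806
⇒ h = -5.

-5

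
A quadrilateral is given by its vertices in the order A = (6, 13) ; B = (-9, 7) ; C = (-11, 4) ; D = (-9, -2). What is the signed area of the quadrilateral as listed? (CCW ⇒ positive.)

76.5

Cross-terms: 159, 41, 58, -105  ⇒  Σ = 153
Signed area = Σ/2 = 76.5 (positive ⇒ counter-clockwise traversal).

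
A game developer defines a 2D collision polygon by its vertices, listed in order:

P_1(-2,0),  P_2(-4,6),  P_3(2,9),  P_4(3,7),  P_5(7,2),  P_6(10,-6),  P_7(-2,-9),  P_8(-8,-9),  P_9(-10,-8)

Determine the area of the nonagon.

Σ = (-12) + (-48) + (-13) + (-43) + (-62) + (-102) + (-54) + (-26) + (-16) = -376
Area = |Σ|/2 = 188.

188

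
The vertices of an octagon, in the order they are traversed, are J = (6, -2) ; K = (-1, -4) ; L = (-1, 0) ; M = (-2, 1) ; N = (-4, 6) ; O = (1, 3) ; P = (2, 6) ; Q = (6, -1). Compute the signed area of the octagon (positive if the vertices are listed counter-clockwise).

-50.5

Apply the surveyor's formula: 2A = Σ (x_i·y_{i+1} − x_{i+1}·y_i), indices taken mod 8.
Σ = (-26) + (-4) + (-1) + (-8) + (-18) + (0) + (-38) + (-6) = -101
Signed area = Σ/2 = -50.5 (negative ⇒ clockwise traversal).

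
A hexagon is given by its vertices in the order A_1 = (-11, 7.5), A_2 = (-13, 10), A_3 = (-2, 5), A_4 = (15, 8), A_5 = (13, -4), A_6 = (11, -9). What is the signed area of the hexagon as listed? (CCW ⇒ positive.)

-201

Apply Gauss's area formula: 2A = Σ (x_i·y_{i+1} − x_{i+1}·y_i), indices taken mod 6.
Σ = (-12.5) + (-45) + (-91) + (-164) + (-73) + (-16.5) = -402
Signed area = Σ/2 = -201 (negative ⇒ clockwise traversal).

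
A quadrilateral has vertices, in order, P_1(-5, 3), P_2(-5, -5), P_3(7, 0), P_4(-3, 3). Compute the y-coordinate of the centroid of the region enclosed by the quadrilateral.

Apply the shoelace formula. First the cross-terms c_i = x_i·y_{i+1} − x_{i+1}·y_i:
  40, 35, 21, 6  ⇒  2A = 102, A = 51.
Then Σ (y_i + y_{i+1})·c_i = -156, so ȳ = -156 / (6·51) = -26/51.

-26/51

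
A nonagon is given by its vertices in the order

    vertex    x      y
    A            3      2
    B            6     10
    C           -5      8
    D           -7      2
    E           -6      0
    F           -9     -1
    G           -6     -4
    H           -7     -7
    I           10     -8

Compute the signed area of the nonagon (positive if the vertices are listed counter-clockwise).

197

Apply the surveyor's formula: 2A = Σ (x_i·y_{i+1} − x_{i+1}·y_i), indices taken mod 9.
Σ = (18) + (98) + (46) + (12) + (6) + (30) + (14) + (126) + (44) = 394
Signed area = Σ/2 = 197 (positive ⇒ counter-clockwise traversal).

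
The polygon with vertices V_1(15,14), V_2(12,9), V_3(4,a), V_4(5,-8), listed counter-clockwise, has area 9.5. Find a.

Write out the shoelace sum; only the two edges meeting at V_3 involve a:
2·Area = [(12·a − 4·9) + (4·(-8) − 5·a)] + 157
       = 7·a + 89 = 19
⇒ a = -10.

-10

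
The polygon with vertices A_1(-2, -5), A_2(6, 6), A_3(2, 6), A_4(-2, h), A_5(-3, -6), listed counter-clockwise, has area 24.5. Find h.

-4

The doubled signed area Σ (x_i y_{i+1} − x_{i+1} y_i) is linear in h.
With h=0 it equals 69; the coefficient of h is 5 (from the two edges through A_4).
So 5·h + 69 = 2·24.5 = 49 ⇒ h = -4.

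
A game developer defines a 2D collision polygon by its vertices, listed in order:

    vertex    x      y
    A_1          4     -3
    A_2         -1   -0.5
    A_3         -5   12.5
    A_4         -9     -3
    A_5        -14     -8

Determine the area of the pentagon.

Apply the shoelace (surveyor's) formula: 2A = Σ (x_i·y_{i+1} − x_{i+1}·y_i), indices taken mod 5.
Σ = (-5) + (-15) + (127.5) + (30) + (74) = 211.5
Area = |Σ|/2 = 105.75.

105.75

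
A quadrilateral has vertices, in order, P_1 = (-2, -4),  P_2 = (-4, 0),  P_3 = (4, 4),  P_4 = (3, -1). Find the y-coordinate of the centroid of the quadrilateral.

-11/93

Apply the shoelace (surveyor's) formula. First the cross-terms c_i = x_i·y_{i+1} − x_{i+1}·y_i:
  -16, -16, -16, -14  ⇒  2A = -62, A = -31.
Then Σ (y_i + y_{i+1})·c_i = 22, so ȳ = 22 / (6·(-31)) = -11/93.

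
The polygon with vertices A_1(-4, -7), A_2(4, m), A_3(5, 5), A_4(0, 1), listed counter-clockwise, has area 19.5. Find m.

2

The doubled signed area Σ (x_i y_{i+1} − x_{i+1} y_i) is linear in m.
With m=0 it equals 57; the coefficient of m is -9 (from the two edges through A_2).
So -9·m + 57 = 2·19.5 = 39 ⇒ m = 2.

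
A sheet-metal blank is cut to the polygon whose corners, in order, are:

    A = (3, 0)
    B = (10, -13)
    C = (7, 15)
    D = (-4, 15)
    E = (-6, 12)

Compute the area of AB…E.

186.5

Apply the shoelace (surveyor's) formula: 2A = Σ (x_i·y_{i+1} − x_{i+1}·y_i), indices taken mod 5.
Σ = (-39) + (241) + (165) + (42) + (-36) = 373
Area = |Σ|/2 = 186.5.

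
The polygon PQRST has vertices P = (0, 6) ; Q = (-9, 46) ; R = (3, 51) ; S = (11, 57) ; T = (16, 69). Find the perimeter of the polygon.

142

|PQ| = √((-9)² + (40)²) = √1681 = 41
|QR| = √((12)² + (5)²) = √169 = 13
|RS| = √((8)² + (6)²) = √100 = 10
|ST| = √((5)² + (12)²) = √169 = 13
|TP| = √((-16)² + (-63)²) = √4225 = 65
Perimeter = 41 + 13 + 10 + 13 + 65 = 142.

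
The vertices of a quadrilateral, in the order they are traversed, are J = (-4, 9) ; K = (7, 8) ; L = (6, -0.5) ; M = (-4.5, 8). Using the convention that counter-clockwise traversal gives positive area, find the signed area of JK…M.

-54.625

Cross-terms: -95, -51.5, 45.75, -8.5  ⇒  Σ = -109.25
Signed area = Σ/2 = -54.625 (negative ⇒ clockwise traversal).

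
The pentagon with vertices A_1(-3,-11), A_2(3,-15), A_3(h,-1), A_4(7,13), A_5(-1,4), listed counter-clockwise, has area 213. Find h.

10

Write out the shoelace sum; only the two edges meeting at A_3 involve h:
2·Area = [(3·(-1) − h·(-15)) + (h·13 − 7·(-1))] + 142
       = 28·h + 146 = 426
⇒ h = 10.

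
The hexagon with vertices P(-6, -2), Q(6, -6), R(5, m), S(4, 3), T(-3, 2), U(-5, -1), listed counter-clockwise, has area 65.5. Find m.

The doubled signed area Σ (x_i y_{i+1} − x_{i+1} y_i) is linear in m.
With m=0 it equals 127; the coefficient of m is 2 (from the two edges through R).
So 2·m + 127 = 2·65.5 = 131 ⇒ m = 2.

2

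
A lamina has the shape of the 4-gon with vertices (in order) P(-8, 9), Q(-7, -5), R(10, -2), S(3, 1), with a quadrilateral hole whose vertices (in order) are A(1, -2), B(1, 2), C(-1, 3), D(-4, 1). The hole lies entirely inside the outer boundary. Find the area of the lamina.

Outer boundary:
Apply the shoelace formula: 2A = Σ (x_i·y_{i+1} − x_{i+1}·y_i), indices taken mod 4.
Cross-terms: 103, 64, 16, 35  ⇒  Σ = 218
Area = |Σ|/2 = 109.
Hole:
Apply the shoelace (surveyor's) formula: 2A = Σ (x_i·y_{i+1} − x_{i+1}·y_i), indices taken mod 4.
Σ = (4) + (5) + (11) + (7) = 27
Area = |Σ|/2 = 13.5.
Net area = 109 − 13.5 = 95.5.

95.5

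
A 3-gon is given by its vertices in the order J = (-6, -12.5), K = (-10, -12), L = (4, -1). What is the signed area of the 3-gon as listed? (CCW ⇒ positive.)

-25.5

Σ = (-53) + (58) + (-56) = -51
Signed area = Σ/2 = -25.5 (negative ⇒ clockwise traversal).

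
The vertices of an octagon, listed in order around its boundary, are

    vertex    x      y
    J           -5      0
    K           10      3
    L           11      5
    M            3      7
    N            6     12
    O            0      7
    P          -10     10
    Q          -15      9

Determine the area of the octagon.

Apply the surveyor's formula: 2A = Σ (x_i·y_{i+1} − x_{i+1}·y_i), indices taken mod 8.
Σ = (-15) + (17) + (62) + (-6) + (42) + (70) + (60) + (45) = 275
Area = |Σ|/2 = 137.5.

137.5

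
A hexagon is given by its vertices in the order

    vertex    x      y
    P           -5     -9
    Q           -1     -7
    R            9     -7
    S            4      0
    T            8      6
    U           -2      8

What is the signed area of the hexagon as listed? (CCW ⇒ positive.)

141

Apply the shoelace formula: 2A = Σ (x_i·y_{i+1} − x_{i+1}·y_i), indices taken mod 6.
P→Q: (-5)(-7) − (-1)(-9) = 26
Q→R: (-1)(-7) − (9)(-7) = 70
R→S: (9)(0) − (4)(-7) = 28
S→T: (4)(6) − (8)(0) = 24
T→U: (8)(8) − (-2)(6) = 76
U→P: (-2)(-9) − (-5)(8) = 58
Σ = 282
Signed area = Σ/2 = 141 (positive ⇒ counter-clockwise traversal).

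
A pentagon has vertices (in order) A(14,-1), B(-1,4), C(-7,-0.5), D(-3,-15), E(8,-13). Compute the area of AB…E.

260

Apply the shoelace formula: 2A = Σ (x_i·y_{i+1} − x_{i+1}·y_i), indices taken mod 5.
Σ = (55) + (28.5) + (103.5) + (159) + (174) = 520
Area = |Σ|/2 = 260.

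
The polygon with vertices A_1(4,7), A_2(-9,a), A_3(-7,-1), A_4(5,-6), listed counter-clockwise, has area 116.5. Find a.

Write out the shoelace sum; only the two edges meeting at A_2 involve a:
2·Area = [(4·a − (-9)·7) + ((-9)·(-1) − (-7)·a)] + 106
       = 11·a + 178 = 233
⇒ a = 5.

5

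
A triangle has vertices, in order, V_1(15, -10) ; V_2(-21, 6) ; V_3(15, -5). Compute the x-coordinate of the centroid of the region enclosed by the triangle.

Apply Gauss's area formula. First the cross-terms c_i = x_i·y_{i+1} − x_{i+1}·y_i:
  -120, 15, -75  ⇒  2A = -180, A = -90.
Then Σ (x_i + x_{i+1})·c_i = -1620, so x̄ = -1620 / (6·(-90)) = 3.

3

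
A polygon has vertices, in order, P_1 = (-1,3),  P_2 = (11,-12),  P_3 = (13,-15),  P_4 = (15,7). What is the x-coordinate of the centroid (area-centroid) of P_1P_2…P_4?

1525/169

Apply the shoelace formula. First the cross-terms c_i = x_i·y_{i+1} − x_{i+1}·y_i:
  -21, -9, 316, 52  ⇒  2A = 338, A = 169.
Then Σ (x_i + x_{i+1})·c_i = 9150, so x̄ = 9150 / (6·169) = 1525/169.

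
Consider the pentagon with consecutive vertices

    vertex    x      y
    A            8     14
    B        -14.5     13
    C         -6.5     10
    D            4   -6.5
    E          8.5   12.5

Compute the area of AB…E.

Cross-terms: 307, -60.5, 2.25, 105.25, 19  ⇒  Σ = 373
Area = |Σ|/2 = 186.5.

186.5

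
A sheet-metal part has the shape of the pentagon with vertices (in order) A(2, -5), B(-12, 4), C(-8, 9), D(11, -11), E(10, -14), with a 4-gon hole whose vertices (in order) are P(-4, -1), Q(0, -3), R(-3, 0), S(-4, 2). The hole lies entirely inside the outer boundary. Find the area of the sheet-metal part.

98

Outer boundary:
A→B: (2)(4) − (-12)(-5) = -52
B→C: (-12)(9) − (-8)(4) = -76
C→D: (-8)(-11) − (11)(9) = -11
D→E: (11)(-14) − (10)(-11) = -44
E→A: (10)(-5) − (2)(-14) = -22
Σ = -205
Area = |Σ|/2 = 102.5.
Hole:
Cross-terms: 12, -9, -6, 12  ⇒  Σ = 9
Area = |Σ|/2 = 4.5.
Net area = 102.5 − 4.5 = 98.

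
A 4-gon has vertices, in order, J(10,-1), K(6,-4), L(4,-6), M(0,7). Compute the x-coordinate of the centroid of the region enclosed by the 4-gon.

Apply the surveyor's formula. First the cross-terms c_i = x_i·y_{i+1} − x_{i+1}·y_i:
  -34, -20, 28, -70  ⇒  2A = -96, A = -48.
Then Σ (x_i + x_{i+1})·c_i = -1332, so x̄ = -1332 / (6·(-48)) = 4.625.

4.625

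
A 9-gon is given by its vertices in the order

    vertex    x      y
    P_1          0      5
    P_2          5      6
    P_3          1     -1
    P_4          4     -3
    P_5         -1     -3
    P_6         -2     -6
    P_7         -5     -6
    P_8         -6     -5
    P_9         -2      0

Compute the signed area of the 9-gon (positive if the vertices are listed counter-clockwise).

Cross-terms: -25, -11, 1, -15, 0, -18, -11, -10, -10  ⇒  Σ = -99
Signed area = Σ/2 = -49.5 (negative ⇒ clockwise traversal).

-49.5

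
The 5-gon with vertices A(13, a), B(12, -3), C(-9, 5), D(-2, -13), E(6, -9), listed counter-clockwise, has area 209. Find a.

-14

The doubled signed area Σ (x_i y_{i+1} − x_{i+1} y_i) is linear in a.
With a=0 it equals 334; the coefficient of a is -6 (from the two edges through A).
So -6·a + 334 = 2·209 = 418 ⇒ a = -14.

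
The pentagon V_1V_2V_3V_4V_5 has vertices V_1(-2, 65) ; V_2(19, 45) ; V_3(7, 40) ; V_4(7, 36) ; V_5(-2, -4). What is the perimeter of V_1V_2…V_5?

|V_1V_2| = √((21)² + (-20)²) = √841 = 29
|V_2V_3| = √((-12)² + (-5)²) = √169 = 13
|V_3V_4| = √((0)² + (-4)²) = √16 = 4
|V_4V_5| = √((-9)² + (-40)²) = √1681 = 41
|V_5V_1| = √((0)² + (69)²) = √4761 = 69
Perimeter = 29 + 13 + 4 + 41 + 69 = 156.

156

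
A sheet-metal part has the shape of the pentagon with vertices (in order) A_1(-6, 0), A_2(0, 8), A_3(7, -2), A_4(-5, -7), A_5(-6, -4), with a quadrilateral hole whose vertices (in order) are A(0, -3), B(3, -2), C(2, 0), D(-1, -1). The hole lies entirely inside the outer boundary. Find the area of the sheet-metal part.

97.5

Outer boundary:
Σ = (-48) + (-56) + (-59) + (-22) + (-24) = -209
Area = |Σ|/2 = 104.5.
Hole:
Apply the shoelace formula: 2A = Σ (x_i·y_{i+1} − x_{i+1}·y_i), indices taken mod 4.
Σ = (9) + (4) + (-2) + (3) = 14
Area = |Σ|/2 = 7.
Net area = 104.5 − 7 = 97.5.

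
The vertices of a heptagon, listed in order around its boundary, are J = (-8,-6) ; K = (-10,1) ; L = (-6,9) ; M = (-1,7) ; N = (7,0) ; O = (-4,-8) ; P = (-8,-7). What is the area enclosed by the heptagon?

Cross-terms: -68, -84, -33, -49, -56, -36, -8  ⇒  Σ = -334
Area = |Σ|/2 = 167.

167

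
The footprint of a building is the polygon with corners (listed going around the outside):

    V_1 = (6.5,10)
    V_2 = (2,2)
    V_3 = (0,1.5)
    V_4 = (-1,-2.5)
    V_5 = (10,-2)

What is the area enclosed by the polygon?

Apply the surveyor's formula: 2A = Σ (x_i·y_{i+1} − x_{i+1}·y_i), indices taken mod 5.
Cross-terms: -7, 3, 1.5, 27, 113  ⇒  Σ = 137.5
Area = |Σ|/2 = 68.75.

68.75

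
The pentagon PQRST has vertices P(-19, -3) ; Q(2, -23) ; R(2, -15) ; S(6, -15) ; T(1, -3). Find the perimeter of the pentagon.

|PQ| = √((21)² + (-20)²) = √841 = 29
|QR| = √((0)² + (8)²) = √64 = 8
|RS| = √((4)² + (0)²) = √16 = 4
|ST| = √((-5)² + (12)²) = √169 = 13
|TP| = √((-20)² + (0)²) = √400 = 20
Perimeter = 29 + 8 + 4 + 13 + 20 = 74.

74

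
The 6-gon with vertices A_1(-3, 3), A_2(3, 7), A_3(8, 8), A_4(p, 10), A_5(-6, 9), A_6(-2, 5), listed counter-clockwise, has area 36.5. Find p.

Write out the shoelace sum; only the two edges meeting at A_4 involve p:
2·Area = [(8·10 − p·8) + (p·9 − (-6)·10)] + -65
       = 1·p + 75 = 73
⇒ p = -2.

-2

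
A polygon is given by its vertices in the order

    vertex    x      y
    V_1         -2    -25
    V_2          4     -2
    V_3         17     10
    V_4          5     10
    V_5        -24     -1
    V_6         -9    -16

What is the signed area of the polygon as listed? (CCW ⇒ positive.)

V_1→V_2: (-2)(-2) − (4)(-25) = 104
V_2→V_3: (4)(10) − (17)(-2) = 74
V_3→V_4: (17)(10) − (5)(10) = 120
V_4→V_5: (5)(-1) − (-24)(10) = 235
V_5→V_6: (-24)(-16) − (-9)(-1) = 375
V_6→V_1: (-9)(-25) − (-2)(-16) = 193
Σ = 1101
Signed area = Σ/2 = 550.5 (positive ⇒ counter-clockwise traversal).

550.5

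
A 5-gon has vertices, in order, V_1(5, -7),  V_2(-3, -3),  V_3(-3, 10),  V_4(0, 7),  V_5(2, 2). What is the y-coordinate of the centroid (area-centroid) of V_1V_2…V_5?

Apply Gauss's area formula. First the cross-terms c_i = x_i·y_{i+1} − x_{i+1}·y_i:
  -36, -39, -21, -14, -24  ⇒  2A = -134, A = -67.
Then Σ (y_i + y_{i+1})·c_i = -276, so ȳ = -276 / (6·(-67)) = 46/67.

46/67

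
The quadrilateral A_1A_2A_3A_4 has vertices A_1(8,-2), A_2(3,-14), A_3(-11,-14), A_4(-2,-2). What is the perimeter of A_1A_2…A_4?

52

|A_1A_2| = √((-5)² + (-12)²) = √169 = 13
|A_2A_3| = √((-14)² + (0)²) = √196 = 14
|A_3A_4| = √((9)² + (12)²) = √225 = 15
|A_4A_1| = √((10)² + (0)²) = √100 = 10
Perimeter = 13 + 14 + 15 + 10 = 52.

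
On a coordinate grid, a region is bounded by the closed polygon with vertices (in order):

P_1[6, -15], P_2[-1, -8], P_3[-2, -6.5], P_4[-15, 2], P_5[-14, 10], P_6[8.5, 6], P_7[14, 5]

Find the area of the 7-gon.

373.25

Apply the shoelace formula: 2A = Σ (x_i·y_{i+1} − x_{i+1}·y_i), indices taken mod 7.
P_1→P_2: (6)(-8) − (-1)(-15) = -63
P_2→P_3: (-1)(-6.5) − (-2)(-8) = -9.5
P_3→P_4: (-2)(2) − (-15)(-6.5) = -101.5
P_4→P_5: (-15)(10) − (-14)(2) = -122
P_5→P_6: (-14)(6) − (8.5)(10) = -169
P_6→P_7: (8.5)(5) − (14)(6) = -41.5
P_7→P_1: (14)(-15) − (6)(5) = -240
Σ = -746.5
Area = |Σ|/2 = 373.25.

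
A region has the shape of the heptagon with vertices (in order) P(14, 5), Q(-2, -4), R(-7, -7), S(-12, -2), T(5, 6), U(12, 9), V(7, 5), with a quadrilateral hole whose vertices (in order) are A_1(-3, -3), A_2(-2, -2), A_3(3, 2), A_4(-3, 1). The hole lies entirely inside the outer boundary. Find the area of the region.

Outer boundary:
Apply Gauss's area formula: 2A = Σ (x_i·y_{i+1} − x_{i+1}·y_i), indices taken mod 7.
Σ = (-46) + (-14) + (-70) + (-62) + (-27) + (-3) + (-35) = -257
Area = |Σ|/2 = 128.5.
Hole:
A_1→A_2: (-3)(-2) − (-2)(-3) = 0
A_2→A_3: (-2)(2) − (3)(-2) = 2
A_3→A_4: (3)(1) − (-3)(2) = 9
A_4→A_1: (-3)(-3) − (-3)(1) = 12
Σ = 23
Area = |Σ|/2 = 11.5.
Net area = 128.5 − 11.5 = 117.

117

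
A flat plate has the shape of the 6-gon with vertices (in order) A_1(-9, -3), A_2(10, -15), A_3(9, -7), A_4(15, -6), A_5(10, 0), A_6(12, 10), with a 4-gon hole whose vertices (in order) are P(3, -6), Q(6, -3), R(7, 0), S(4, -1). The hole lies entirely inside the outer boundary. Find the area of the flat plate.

Outer boundary:
Apply Gauss's area formula: 2A = Σ (x_i·y_{i+1} − x_{i+1}·y_i), indices taken mod 6.
Σ = (165) + (65) + (51) + (60) + (100) + (54) = 495
Area = |Σ|/2 = 247.5.
Hole:
Apply the surveyor's formula: 2A = Σ (x_i·y_{i+1} − x_{i+1}·y_i), indices taken mod 4.
Σ = (27) + (21) + (-7) + (-21) = 20
Area = |Σ|/2 = 10.
Net area = 247.5 − 10 = 237.5.

237.5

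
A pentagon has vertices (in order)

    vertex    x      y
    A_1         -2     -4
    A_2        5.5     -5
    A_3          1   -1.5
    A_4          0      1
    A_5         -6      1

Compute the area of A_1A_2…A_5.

Σ = (32) + (-3.25) + (1) + (6) + (26) = 61.75
Area = |Σ|/2 = 30.875.

30.875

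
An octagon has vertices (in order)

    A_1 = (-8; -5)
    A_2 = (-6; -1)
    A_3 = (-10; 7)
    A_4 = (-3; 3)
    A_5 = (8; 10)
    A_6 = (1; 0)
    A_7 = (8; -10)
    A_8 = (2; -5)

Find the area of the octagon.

Apply the shoelace (surveyor's) formula: 2A = Σ (x_i·y_{i+1} − x_{i+1}·y_i), indices taken mod 8.
Cross-terms: -22, -52, -9, -54, -10, -10, -20, -50  ⇒  Σ = -227
Area = |Σ|/2 = 113.5.

113.5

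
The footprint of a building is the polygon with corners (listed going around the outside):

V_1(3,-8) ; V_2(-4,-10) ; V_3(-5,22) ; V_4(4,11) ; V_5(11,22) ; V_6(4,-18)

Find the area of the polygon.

Σ = (-62) + (-138) + (-143) + (-33) + (-286) + (22) = -640
Area = |Σ|/2 = 320.

320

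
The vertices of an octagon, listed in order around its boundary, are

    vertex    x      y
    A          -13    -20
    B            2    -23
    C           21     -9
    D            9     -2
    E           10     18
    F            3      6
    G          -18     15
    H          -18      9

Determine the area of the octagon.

884.5

Apply the shoelace (surveyor's) formula: 2A = Σ (x_i·y_{i+1} − x_{i+1}·y_i), indices taken mod 8.
A→B: (-13)(-23) − (2)(-20) = 339
B→C: (2)(-9) − (21)(-23) = 465
C→D: (21)(-2) − (9)(-9) = 39
D→E: (9)(18) − (10)(-2) = 182
E→F: (10)(6) − (3)(18) = 6
F→G: (3)(15) − (-18)(6) = 153
G→H: (-18)(9) − (-18)(15) = 108
H→A: (-18)(-20) − (-13)(9) = 477
Σ = 1769
Area = |Σ|/2 = 884.5.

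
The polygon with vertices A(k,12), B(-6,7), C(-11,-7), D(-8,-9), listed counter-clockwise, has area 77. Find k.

Write out the shoelace sum; only the two edges meeting at A involve k:
2·Area = [((-8)·12 − k·(-9)) + (k·7 − (-6)·12)] + 162
       = 16·k + 138 = 154
⇒ k = 1.

1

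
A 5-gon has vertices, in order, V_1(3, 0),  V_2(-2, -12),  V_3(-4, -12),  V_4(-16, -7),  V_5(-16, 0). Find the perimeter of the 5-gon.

54

|V_1V_2| = √((-5)² + (-12)²) = √169 = 13
|V_2V_3| = √((-2)² + (0)²) = √4 = 2
|V_3V_4| = √((-12)² + (5)²) = √169 = 13
|V_4V_5| = √((0)² + (7)²) = √49 = 7
|V_5V_1| = √((19)² + (0)²) = √361 = 19
Perimeter = 13 + 2 + 13 + 7 + 19 = 54.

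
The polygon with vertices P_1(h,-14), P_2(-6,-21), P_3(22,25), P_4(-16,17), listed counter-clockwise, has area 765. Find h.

-8

The doubled signed area Σ (x_i y_{i+1} − x_{i+1} y_i) is linear in h.
With h=0 it equals 1226; the coefficient of h is -38 (from the two edges through P_1).
So -38·h + 1226 = 2·765 = 1530 ⇒ h = -8.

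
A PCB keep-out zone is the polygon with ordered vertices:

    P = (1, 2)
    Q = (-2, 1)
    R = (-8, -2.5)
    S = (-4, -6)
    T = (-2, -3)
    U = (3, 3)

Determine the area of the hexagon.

31

Cross-terms: 5, 13, 38, 0, 3, 3  ⇒  Σ = 62
Area = |Σ|/2 = 31.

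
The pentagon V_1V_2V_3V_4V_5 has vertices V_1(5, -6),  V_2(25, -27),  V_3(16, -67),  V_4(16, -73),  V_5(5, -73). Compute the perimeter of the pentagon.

154

|V_1V_2| = √((20)² + (-21)²) = √841 = 29
|V_2V_3| = √((-9)² + (-40)²) = √1681 = 41
|V_3V_4| = √((0)² + (-6)²) = √36 = 6
|V_4V_5| = √((-11)² + (0)²) = √121 = 11
|V_5V_1| = √((0)² + (67)²) = √4489 = 67
Perimeter = 29 + 41 + 6 + 11 + 67 = 154.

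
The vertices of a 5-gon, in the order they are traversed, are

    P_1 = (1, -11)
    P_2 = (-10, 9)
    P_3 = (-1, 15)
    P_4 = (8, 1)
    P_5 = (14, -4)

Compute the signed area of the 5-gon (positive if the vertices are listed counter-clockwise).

Σ = (-101) + (-141) + (-121) + (-46) + (-150) = -559
Signed area = Σ/2 = -279.5 (negative ⇒ clockwise traversal).

-279.5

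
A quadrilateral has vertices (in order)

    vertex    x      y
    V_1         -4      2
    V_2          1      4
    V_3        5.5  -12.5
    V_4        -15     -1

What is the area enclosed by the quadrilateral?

139.75

Apply the shoelace (surveyor's) formula: 2A = Σ (x_i·y_{i+1} − x_{i+1}·y_i), indices taken mod 4.
V_1→V_2: (-4)(4) − (1)(2) = -18
V_2→V_3: (1)(-12.5) − (5.5)(4) = -34.5
V_3→V_4: (5.5)(-1) − (-15)(-12.5) = -193
V_4→V_1: (-15)(2) − (-4)(-1) = -34
Σ = -279.5
Area = |Σ|/2 = 139.75.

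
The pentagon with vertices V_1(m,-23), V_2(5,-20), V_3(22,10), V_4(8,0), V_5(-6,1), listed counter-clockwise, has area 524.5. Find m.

-18

Write out the shoelace sum; only the two edges meeting at V_1 involve m:
2·Area = [((-6)·(-23) − m·1) + (m·(-20) − 5·(-23))] + 418
       = -21·m + 671 = 1049
⇒ m = -18.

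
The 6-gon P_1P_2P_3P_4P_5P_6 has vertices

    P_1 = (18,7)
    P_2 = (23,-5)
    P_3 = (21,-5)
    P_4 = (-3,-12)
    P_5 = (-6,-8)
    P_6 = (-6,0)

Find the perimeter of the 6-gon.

|P_1P_2| = √((5)² + (-12)²) = √169 = 13
|P_2P_3| = √((-2)² + (0)²) = √4 = 2
|P_3P_4| = √((-24)² + (-7)²) = √625 = 25
|P_4P_5| = √((-3)² + (4)²) = √25 = 5
|P_5P_6| = √((0)² + (8)²) = √64 = 8
|P_6P_1| = √((24)² + (7)²) = √625 = 25
Perimeter = 13 + 2 + 25 + 5 + 8 + 25 = 78.

78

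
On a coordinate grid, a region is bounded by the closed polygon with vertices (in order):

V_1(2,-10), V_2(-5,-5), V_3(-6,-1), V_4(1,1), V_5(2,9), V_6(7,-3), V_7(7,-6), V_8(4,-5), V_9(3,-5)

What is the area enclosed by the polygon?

Apply the surveyor's formula: 2A = Σ (x_i·y_{i+1} − x_{i+1}·y_i), indices taken mod 9.
Cross-terms: -60, -25, -5, 7, -69, -21, -11, -5, -20  ⇒  Σ = -209
Area = |Σ|/2 = 104.5.

104.5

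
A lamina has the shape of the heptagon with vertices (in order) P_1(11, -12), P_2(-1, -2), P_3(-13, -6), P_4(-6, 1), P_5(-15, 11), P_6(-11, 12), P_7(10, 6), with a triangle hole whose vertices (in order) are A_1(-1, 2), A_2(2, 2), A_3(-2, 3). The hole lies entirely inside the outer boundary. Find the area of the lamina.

291

Outer boundary:
Apply the surveyor's formula: 2A = Σ (x_i·y_{i+1} − x_{i+1}·y_i), indices taken mod 7.
Σ = (-34) + (-20) + (-49) + (-51) + (-59) + (-186) + (-186) = -585
Area = |Σ|/2 = 292.5.
Hole:
Apply the shoelace formula: 2A = Σ (x_i·y_{i+1} − x_{i+1}·y_i), indices taken mod 3.
A_1→A_2: (-1)(2) − (2)(2) = -6
A_2→A_3: (2)(3) − (-2)(2) = 10
A_3→A_1: (-2)(2) − (-1)(3) = -1
Σ = 3
Area = |Σ|/2 = 1.5.
Net area = 292.5 − 1.5 = 291.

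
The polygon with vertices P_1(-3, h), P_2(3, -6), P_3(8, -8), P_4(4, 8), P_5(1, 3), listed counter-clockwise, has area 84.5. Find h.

The doubled signed area Σ (x_i y_{i+1} − x_{i+1} y_i) is linear in h.
With h=0 it equals 151; the coefficient of h is -2 (from the two edges through P_1).
So -2·h + 151 = 2·84.5 = 169 ⇒ h = -9.

-9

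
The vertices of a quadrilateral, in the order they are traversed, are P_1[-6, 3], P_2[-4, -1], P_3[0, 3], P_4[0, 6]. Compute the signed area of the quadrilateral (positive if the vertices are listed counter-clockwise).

21

Cross-terms: 18, -12, 0, 36  ⇒  Σ = 42
Signed area = Σ/2 = 21 (positive ⇒ counter-clockwise traversal).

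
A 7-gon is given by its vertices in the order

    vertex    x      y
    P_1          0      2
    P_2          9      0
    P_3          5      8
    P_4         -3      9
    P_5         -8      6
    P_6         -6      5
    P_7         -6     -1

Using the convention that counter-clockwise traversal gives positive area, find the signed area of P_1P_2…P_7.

98.5

P_1→P_2: (0)(0) − (9)(2) = -18
P_2→P_3: (9)(8) − (5)(0) = 72
P_3→P_4: (5)(9) − (-3)(8) = 69
P_4→P_5: (-3)(6) − (-8)(9) = 54
P_5→P_6: (-8)(5) − (-6)(6) = -4
P_6→P_7: (-6)(-1) − (-6)(5) = 36
P_7→P_1: (-6)(2) − (0)(-1) = -12
Σ = 197
Signed area = Σ/2 = 98.5 (positive ⇒ counter-clockwise traversal).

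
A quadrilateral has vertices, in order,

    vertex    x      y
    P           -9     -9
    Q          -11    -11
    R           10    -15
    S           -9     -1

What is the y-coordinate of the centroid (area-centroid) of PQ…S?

Apply the shoelace (surveyor's) formula. First the cross-terms c_i = x_i·y_{i+1} − x_{i+1}·y_i:
  0, 275, -145, 72  ⇒  2A = 202, A = 101.
Then Σ (y_i + y_{i+1})·c_i = -5550, so ȳ = -5550 / (6·101) = -925/101.

-925/101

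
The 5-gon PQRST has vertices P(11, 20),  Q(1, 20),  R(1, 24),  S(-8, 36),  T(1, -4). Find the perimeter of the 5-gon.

96

|PQ| = √((-10)² + (0)²) = √100 = 10
|QR| = √((0)² + (4)²) = √16 = 4
|RS| = √((-9)² + (12)²) = √225 = 15
|ST| = √((9)² + (-40)²) = √1681 = 41
|TP| = √((10)² + (24)²) = √676 = 26
Perimeter = 10 + 4 + 15 + 41 + 26 = 96.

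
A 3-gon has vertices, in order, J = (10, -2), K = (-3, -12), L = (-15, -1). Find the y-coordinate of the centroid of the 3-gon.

Apply the shoelace formula. First the cross-terms c_i = x_i·y_{i+1} − x_{i+1}·y_i:
  -126, -177, 40  ⇒  2A = -263, A = -131.5.
Then Σ (y_i + y_{i+1})·c_i = 3945, so ȳ = 3945 / (6·(-131.5)) = -5.

-5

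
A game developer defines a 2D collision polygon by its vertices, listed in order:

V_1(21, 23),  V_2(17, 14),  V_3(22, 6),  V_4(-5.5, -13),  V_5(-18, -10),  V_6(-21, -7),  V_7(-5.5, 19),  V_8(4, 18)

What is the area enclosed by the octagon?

Apply the surveyor's formula: 2A = Σ (x_i·y_{i+1} − x_{i+1}·y_i), indices taken mod 8.
Σ = (-97) + (-206) + (-253) + (-179) + (-84) + (-437.5) + (-175) + (-286) = -1717.5
Area = |Σ|/2 = 858.75.

858.75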